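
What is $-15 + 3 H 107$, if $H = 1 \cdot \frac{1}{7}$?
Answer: $\frac{216}{7} \approx 30.857$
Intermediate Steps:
$H = \frac{1}{7}$ ($H = 1 \cdot \frac{1}{7} = \frac{1}{7} \approx 0.14286$)
$-15 + 3 H 107 = -15 + 3 \cdot \frac{1}{7} \cdot 107 = -15 + \frac{3}{7} \cdot 107 = -15 + \frac{321}{7} = \frac{216}{7}$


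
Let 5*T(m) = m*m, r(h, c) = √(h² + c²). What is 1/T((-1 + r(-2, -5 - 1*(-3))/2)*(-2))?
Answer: 5/(4*(1 - √2)²) ≈ 7.2855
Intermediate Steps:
r(h, c) = √(c² + h²)
T(m) = m²/5 (T(m) = (m*m)/5 = m²/5)
1/T((-1 + r(-2, -5 - 1*(-3))/2)*(-2)) = 1/(((-1 + √((-5 - 1*(-3))² + (-2)²)/2)*(-2))²/5) = 1/(((-1 + √((-5 + 3)² + 4)*(½))*(-2))²/5) = 1/(((-1 + √((-2)² + 4)*(½))*(-2))²/5) = 1/(((-1 + √(4 + 4)*(½))*(-2))²/5) = 1/(((-1 + √8*(½))*(-2))²/5) = 1/(((-1 + (2*√2)*(½))*(-2))²/5) = 1/(((-1 + √2)*(-2))²/5) = 1/((2 - 2*√2)²/5) = 5/(2 - 2*√2)²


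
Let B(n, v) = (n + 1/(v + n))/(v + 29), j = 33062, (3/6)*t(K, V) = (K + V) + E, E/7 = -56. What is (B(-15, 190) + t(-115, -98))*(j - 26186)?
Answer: -106293503208/12775 ≈ -8.3204e+6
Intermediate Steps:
E = -392 (E = 7*(-56) = -392)
t(K, V) = -784 + 2*K + 2*V (t(K, V) = 2*((K + V) - 392) = 2*(-392 + K + V) = -784 + 2*K + 2*V)
B(n, v) = (n + 1/(n + v))/(29 + v)
(B(-15, 190) + t(-115, -98))*(j - 26186) = ((1 + (-15)² - 15*190)/(190² + 29*(-15) + 29*190 - 15*190) + (-784 + 2*(-115) + 2*(-98)))*(33062 - 26186) = ((1 + 225 - 2850)/(36100 - 435 + 5510 - 2850) + (-784 - 230 - 196))*6876 = (-2624/38325 - 1210)*6876 = -46375874/38325*6876 = -106293503208/12775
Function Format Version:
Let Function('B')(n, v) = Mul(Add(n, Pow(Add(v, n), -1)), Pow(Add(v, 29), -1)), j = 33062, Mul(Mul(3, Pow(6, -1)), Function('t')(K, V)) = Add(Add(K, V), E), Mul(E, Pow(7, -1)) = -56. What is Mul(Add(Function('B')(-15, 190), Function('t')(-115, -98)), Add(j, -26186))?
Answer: Rational(-106293503208, 12775) ≈ -8.3204e+6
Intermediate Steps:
E = -392 (E = Mul(7, -56) = -392)
Function('t')(K, V) = Add(-784, Mul(2, K), Mul(2, V)) (Function('t')(K, V) = Mul(2, Add(Add(K, V), -392)) = Mul(2, Add(-392, K, V)) = Add(-784, Mul(2, K), Mul(2, V)))
Function('B')(n, v) = Mul(Pow(Add(29, v), -1), Add(n, Pow(Add(n, v), -1))) (Function('B')(n, v) = Mul(Add(n, Pow(Add(n, v), -1)), Pow(Add(29, v), -1)) = Mul(Pow(Add(29, v), -1), Add(n, Pow(Add(n, v), -1))))
Mul(Add(Function('B')(-15, 190), Function('t')(-115, -98)), Add(j, -26186)) = Mul(Add(Mul(Pow(Add(Pow(190, 2), Mul(29, -15), Mul(29, 190), Mul(-15, 190)), -1), Add(1, Pow(-15, 2), Mul(-15, 190))), Add(-784, Mul(2, -115), Mul(2, -98))), Add(33062, -26186)) = Mul(Add(Mul(Pow(Add(36100, -435, 5510, -2850), -1), Add(1, 225, -2850)), Add(-784, -230, -196)), 6876) = Mul(Add(Mul(Pow(38325, -1), -2624), -1210), 6876) = Mul(Add(Mul(Rational(1, 38325), -2624), -1210), 6876) = Mul(Add(Rational(-2624, 38325), -1210), 6876) = Mul(Rational(-46375874, 38325), 6876) = Rational(-106293503208, 12775)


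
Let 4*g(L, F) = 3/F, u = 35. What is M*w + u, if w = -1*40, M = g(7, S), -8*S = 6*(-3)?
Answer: 65/3 ≈ 21.667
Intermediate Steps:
S = 9/4 (S = -3*(-3)/4 = -⅛*(-18) = 9/4 ≈ 2.2500)
g(L, F) = 3/(4*F) (g(L, F) = (3/F)/4 = 3/(4*F))
M = ⅓ (M = 3/(4*(9/4)) = (¾)*(4/9) = ⅓ ≈ 0.33333)
w = -40
M*w + u = (⅓)*(-40) + 35 = -40/3 + 35 = 65/3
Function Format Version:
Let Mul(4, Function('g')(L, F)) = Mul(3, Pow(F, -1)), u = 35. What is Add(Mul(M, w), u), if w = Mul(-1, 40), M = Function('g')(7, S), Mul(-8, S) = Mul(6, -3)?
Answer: Rational(65, 3) ≈ 21.667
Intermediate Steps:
S = Rational(9, 4) (S = Mul(Rational(-1, 8), Mul(6, -3)) = Mul(Rational(-1, 8), -18) = Rational(9, 4) ≈ 2.2500)
Function('g')(L, F) = Mul(Rational(3, 4), Pow(F, -1)) (Function('g')(L, F) = Mul(Rational(1, 4), Mul(3, Pow(F, -1))) = Mul(Rational(3, 4), Pow(F, -1)))
M = Rational(1, 3) (M = Mul(Rational(3, 4), Pow(Rational(9, 4), -1)) = Mul(Rational(3, 4), Rational(4, 9)) = Rational(1, 3) ≈ 0.33333)
w = -40
Add(Mul(M, w), u) = Add(Mul(Rational(1, 3), -40), 35) = Add(Rational(-40, 3), 35) = Rational(65, 3)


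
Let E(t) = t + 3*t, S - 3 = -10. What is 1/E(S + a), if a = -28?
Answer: -1/140 ≈ -0.0071429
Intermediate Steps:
S = -7 (S = 3 - 10 = -7)
E(t) = 4*t
1/E(S + a) = 1/(4*(-7 - 28)) = 1/(4*(-35)) = 1/(-140) = -1/140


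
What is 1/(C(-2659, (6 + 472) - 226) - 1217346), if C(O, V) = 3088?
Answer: -1/1214258 ≈ -8.2355e-7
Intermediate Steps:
1/(C(-2659, (6 + 472) - 226) - 1217346) = 1/(3088 - 1217346) = 1/(-1214258) = -1/1214258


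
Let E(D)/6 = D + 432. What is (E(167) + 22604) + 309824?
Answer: 336022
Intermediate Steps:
E(D) = 2592 + 6*D (E(D) = 6*(D + 432) = 6*(432 + D) = 2592 + 6*D)
(E(167) + 22604) + 309824 = ((2592 + 6*167) + 22604) + 309824 = ((2592 + 1002) + 22604) + 309824 = (3594 + 22604) + 309824 = 26198 + 309824 = 336022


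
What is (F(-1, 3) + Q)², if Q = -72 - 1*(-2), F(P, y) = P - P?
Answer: 4900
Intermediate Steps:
F(P, y) = 0
Q = -70 (Q = -72 + 2 = -70)
(F(-1, 3) + Q)² = (0 - 70)² = (-70)² = 4900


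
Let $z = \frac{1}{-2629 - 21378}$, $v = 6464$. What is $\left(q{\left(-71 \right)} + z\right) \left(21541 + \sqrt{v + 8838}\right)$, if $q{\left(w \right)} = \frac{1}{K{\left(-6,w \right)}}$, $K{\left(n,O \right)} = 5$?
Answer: $\frac{517027082}{120035} + \frac{24002 \sqrt{15302}}{120035} \approx 4332.0$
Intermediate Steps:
$q{\left(w \right)} = \frac{1}{5}$
$z = - \frac{1}{24007}$ ($z = \frac{1}{-24007} = - \frac{1}{24007} \approx -4.1655 \cdot 10^{-5}$)
$\left(q{\left(-71 \right)} + z\right) \left(21541 + \sqrt{v + 8838}\right) = \left(\frac{1}{5} - \frac{1}{24007}\right) \left(21541 + \sqrt{6464 + 8838}\right) = \frac{24002 \left(21541 + \sqrt{15302}\right)}{120035} = \frac{517027082}{120035} + \frac{24002 \sqrt{15302}}{120035}$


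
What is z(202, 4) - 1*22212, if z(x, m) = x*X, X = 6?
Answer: -21000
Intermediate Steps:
z(x, m) = 6*x (z(x, m) = x*6 = 6*x)
z(202, 4) - 1*22212 = 6*202 - 1*22212 = 1212 - 22212 = -21000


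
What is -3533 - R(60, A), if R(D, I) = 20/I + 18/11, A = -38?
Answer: -738629/209 ≈ -3534.1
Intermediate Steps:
R(D, I) = 18/11 + 20/I (R(D, I) = 20/I + 18*(1/11) = 20/I + 18/11 = 18/11 + 20/I)
-3533 - R(60, A) = -3533 - (18/11 + 20/(-38)) = -3533 - (18/11 + 20*(-1/38)) = -3533 - (18/11 - 10/19) = -3533 - 1*232/209 = -3533 - 232/209 = -738629/209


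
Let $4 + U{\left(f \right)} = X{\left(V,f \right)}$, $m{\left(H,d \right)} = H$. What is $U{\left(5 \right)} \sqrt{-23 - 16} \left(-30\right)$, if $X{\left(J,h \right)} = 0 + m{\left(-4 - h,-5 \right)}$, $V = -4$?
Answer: $390 i \sqrt{39} \approx 2435.6 i$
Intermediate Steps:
$X{\left(J,h \right)} = -4 - h$ ($X{\left(J,h \right)} = 0 - \left(4 + h\right) = -4 - h$)
$U{\left(f \right)} = -8 - f$ ($U{\left(f \right)} = -4 - \left(4 + f\right) = -8 - f$)
$U{\left(5 \right)} \sqrt{-23 - 16} \left(-30\right) = \left(-8 - 5\right) \sqrt{-23 - 16} \left(-30\right) = \left(-8 - 5\right) \sqrt{-39} \left(-30\right) = - 13 i \sqrt{39} \left(-30\right) = 390 i \sqrt{39}$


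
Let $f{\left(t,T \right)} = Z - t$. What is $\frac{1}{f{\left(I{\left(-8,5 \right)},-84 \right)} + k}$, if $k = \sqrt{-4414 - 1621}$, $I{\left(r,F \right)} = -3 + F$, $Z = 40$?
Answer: $\frac{38}{7479} - \frac{i \sqrt{6035}}{7479} \approx 0.0050809 - 0.010387 i$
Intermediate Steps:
$k = i \sqrt{6035}$ ($k = \sqrt{-6035} = i \sqrt{6035} \approx 77.685 i$)
$f{\left(t,T \right)} = 40 - t$
$\frac{1}{f{\left(I{\left(-8,5 \right)},-84 \right)} + k} = \frac{1}{\left(40 - \left(-3 + 5\right)\right) + i \sqrt{6035}} = \frac{1}{\left(40 - 2\right) + i \sqrt{6035}} = \frac{1}{38 + i \sqrt{6035}}$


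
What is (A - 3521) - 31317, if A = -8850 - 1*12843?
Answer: -56531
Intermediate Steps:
A = -21693 (A = -8850 - 12843 = -21693)
(A - 3521) - 31317 = (-21693 - 3521) - 31317 = -25214 - 31317 = -56531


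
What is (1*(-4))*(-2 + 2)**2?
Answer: 0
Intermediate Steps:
(1*(-4))*(-2 + 2)**2 = -4*0**2 = -4*0 = 0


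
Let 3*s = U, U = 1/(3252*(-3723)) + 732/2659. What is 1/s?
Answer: 96579102492/8862464813 ≈ 10.898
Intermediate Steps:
U = 8862464813/32193034164 (U = (1/3252)*(-1/3723) + 732*(1/2659) = -1/12107196 + 732/2659 = 8862464813/32193034164 ≈ 0.27529)
s = 8862464813/96579102492 (s = (1/3)*(8862464813/32193034164) = 8862464813/96579102492 ≈ 0.091764)
1/s = 1/(8862464813/96579102492) = 96579102492/8862464813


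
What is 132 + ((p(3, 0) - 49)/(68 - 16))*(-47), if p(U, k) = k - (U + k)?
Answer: 179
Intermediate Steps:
p(U, k) = -U (p(U, k) = k + (-U - k) = -U)
132 + ((p(3, 0) - 49)/(68 - 16))*(-47) = 132 + ((-1*3 - 49)/(68 - 16))*(-47) = 132 + ((-3 - 49)/52)*(-47) = 132 - 52*1/52*(-47) = 132 - 1*(-47) = 132 + 47 = 179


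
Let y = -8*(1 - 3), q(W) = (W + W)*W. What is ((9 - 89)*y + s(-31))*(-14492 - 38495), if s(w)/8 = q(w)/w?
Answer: 94104912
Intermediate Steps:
q(W) = 2*W² (q(W) = (2*W)*W = 2*W²)
s(w) = 16*w (s(w) = 8*((2*w²)/w) = 8*(2*w) = 16*w)
y = 16 (y = -8*(-2) = 16)
((9 - 89)*y + s(-31))*(-14492 - 38495) = ((9 - 89)*16 + 16*(-31))*(-14492 - 38495) = (-80*16 - 496)*(-52987) = (-1280 - 496)*(-52987) = -1776*(-52987) = 94104912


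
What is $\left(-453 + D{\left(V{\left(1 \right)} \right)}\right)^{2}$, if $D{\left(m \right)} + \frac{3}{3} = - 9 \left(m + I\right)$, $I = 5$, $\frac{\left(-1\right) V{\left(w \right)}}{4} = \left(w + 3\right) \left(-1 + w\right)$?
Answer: $249001$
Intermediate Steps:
$V{\left(w \right)} = - 4 \left(-1 + w\right) \left(3 + w\right)$ ($V{\left(w \right)} = - 4 \left(w + 3\right) \left(-1 + w\right) = - 4 \left(3 + w\right) \left(-1 + w\right) = - 4 \left(-1 + w\right) \left(3 + w\right)$)
$D{\left(m \right)} = -46 - 9 m$ ($D{\left(m \right)} = -1 - 9 \left(m + 5\right) = -1 - 9 \left(5 + m\right) = -1 - \left(45 + 9 m\right) = -46 - 9 m$)
$\left(-453 + D{\left(V{\left(1 \right)} \right)}\right)^{2} = \left(-453 - \left(46 + 9 \left(12 - 8 - 4 \cdot 1^{2}\right)\right)\right)^{2} = \left(-453 - \left(46 + 9 \left(12 - 8 - 4\right)\right)\right)^{2} = \left(-453 - 46\right)^{2} = \left(-499\right)^{2} = 249001$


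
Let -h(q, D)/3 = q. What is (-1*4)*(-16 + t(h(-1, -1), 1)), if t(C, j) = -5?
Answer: 84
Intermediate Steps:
h(q, D) = -3*q
(-1*4)*(-16 + t(h(-1, -1), 1)) = (-1*4)*(-16 - 5) = -4*(-21) = 84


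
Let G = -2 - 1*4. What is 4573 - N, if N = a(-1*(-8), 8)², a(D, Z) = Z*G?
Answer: 2269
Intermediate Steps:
G = -6 (G = -2 - 4 = -6)
a(D, Z) = -6*Z (a(D, Z) = Z*(-6) = -6*Z)
N = 2304 (N = (-6*8)² = (-48)² = 2304)
4573 - N = 4573 - 1*2304 = 4573 - 2304 = 2269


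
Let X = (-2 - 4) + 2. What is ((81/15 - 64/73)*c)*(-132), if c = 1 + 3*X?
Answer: 2397252/365 ≈ 6567.8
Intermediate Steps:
X = -4 (X = -6 + 2 = -4)
c = -11 (c = 1 + 3*(-4) = 1 - 12 = -11)
((81/15 - 64/73)*c)*(-132) = ((81/15 - 64/73)*(-11))*(-132) = ((81*(1/15) - 64*1/73)*(-11))*(-132) = ((27/5 - 64/73)*(-11))*(-132) = ((1651/365)*(-11))*(-132) = -18161/365*(-132) = 2397252/365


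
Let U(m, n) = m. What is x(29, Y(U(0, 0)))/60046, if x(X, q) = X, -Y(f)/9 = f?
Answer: 29/60046 ≈ 0.00048296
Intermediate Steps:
Y(f) = -9*f
x(29, Y(U(0, 0)))/60046 = 29/60046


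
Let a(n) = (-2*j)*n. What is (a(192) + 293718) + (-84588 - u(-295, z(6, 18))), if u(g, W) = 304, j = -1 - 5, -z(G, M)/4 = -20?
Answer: 211130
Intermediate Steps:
z(G, M) = 80 (z(G, M) = -4*(-20) = 80)
j = -6
a(n) = 12*n (a(n) = (-2*(-6))*n = 12*n)
(a(192) + 293718) + (-84588 - u(-295, z(6, 18))) = (12*192 + 293718) + (-84588 - 1*304) = (2304 + 293718) + (-84588 - 304) = 296022 - 84892 = 211130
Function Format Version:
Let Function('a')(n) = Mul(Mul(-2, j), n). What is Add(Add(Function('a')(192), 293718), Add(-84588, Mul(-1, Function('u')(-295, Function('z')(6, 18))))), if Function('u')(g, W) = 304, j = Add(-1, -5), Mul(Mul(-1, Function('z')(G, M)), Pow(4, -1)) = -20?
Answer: 211130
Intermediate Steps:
Function('z')(G, M) = 80 (Function('z')(G, M) = Mul(-4, -20) = 80)
j = -6
Function('a')(n) = Mul(12, n) (Function('a')(n) = Mul(Mul(-2, -6), n) = Mul(12, n))
Add(Add(Function('a')(192), 293718), Add(-84588, Mul(-1, Function('u')(-295, Function('z')(6, 18))))) = Add(Add(Mul(12, 192), 293718), Add(-84588, Mul(-1, 304))) = Add(Add(2304, 293718), Add(-84588, -304)) = Add(296022, -84892) = 211130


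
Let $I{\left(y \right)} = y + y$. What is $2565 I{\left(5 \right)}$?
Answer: $25650$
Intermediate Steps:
$I{\left(y \right)} = 2 y$
$2565 I{\left(5 \right)} = 2565 \cdot 2 \cdot 5 = 2565 \cdot 10 = 25650$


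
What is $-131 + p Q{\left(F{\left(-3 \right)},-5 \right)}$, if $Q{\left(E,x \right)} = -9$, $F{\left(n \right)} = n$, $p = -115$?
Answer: $904$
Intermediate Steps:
$-131 + p Q{\left(F{\left(-3 \right)},-5 \right)} = -131 - -1035 = -131 + 1035 = 904$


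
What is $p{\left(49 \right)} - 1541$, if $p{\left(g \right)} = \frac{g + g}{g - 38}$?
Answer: $- \frac{16853}{11} \approx -1532.1$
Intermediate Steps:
$p{\left(g \right)} = \frac{2 g}{-38 + g}$
$p{\left(49 \right)} - 1541 = 2 \cdot 49 \frac{1}{-38 + 49} - 1541 = 2 \cdot 49 \cdot \frac{1}{11} - 1541 = \frac{98}{11} - 1541 = - \frac{16853}{11}$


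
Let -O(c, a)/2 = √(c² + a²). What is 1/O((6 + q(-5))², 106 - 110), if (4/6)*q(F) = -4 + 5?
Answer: -2*√50881/50881 ≈ -0.0088665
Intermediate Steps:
q(F) = 3/2 (q(F) = 3*(-4 + 5)/2 = (3/2)*1 = 3/2)
O(c, a) = -2*√(a² + c²) (O(c, a) = -2*√(c² + a²) = -2*√(a² + c²))
1/O((6 + q(-5))², 106 - 110) = 1/(-2*√((106 - 110)² + ((6 + 3/2)²)²)) = 1/(-2*√((-4)² + ((15/2)²)²)) = 1/(-2*√(16 + (225/4)²)) = 1/(-2*√(16 + 50625/16)) = 1/(-√50881/2) = -2*√50881/50881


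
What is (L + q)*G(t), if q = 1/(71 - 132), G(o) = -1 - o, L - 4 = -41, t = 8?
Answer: 20322/61 ≈ 333.15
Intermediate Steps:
L = -37 (L = 4 - 41 = -37)
q = -1/61 (q = 1/(-61) = -1/61 ≈ -0.016393)
(L + q)*G(t) = (-37 - 1/61)*(-1 - 1*8) = -2258*(-1 - 8)/61 = -2258/61*(-9) = 20322/61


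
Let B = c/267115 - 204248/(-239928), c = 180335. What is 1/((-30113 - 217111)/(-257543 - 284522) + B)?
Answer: 868501526203545/1721793912770882 ≈ 0.50442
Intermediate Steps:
B = 2445628010/1602209193 (B = 180335/267115 - 204248/(-239928) = 180335*(1/267115) - 204248*(-1/239928) = 36067/53423 + 25531/29991 = 2445628010/1602209193 ≈ 1.5264)
1/((-30113 - 217111)/(-257543 - 284522) + B) = 1/((-30113 - 217111)/(-257543 - 284522) + 2445628010/1602209193) = 1/(-247224/(-542065) + 2445628010/1602209193) = 1/(-247224*(-1/542065) + 2445628010/1602209193) = 1/(247224/542065 + 2445628010/1602209193) = 1/(1721793912770882/868501526203545) = 868501526203545/1721793912770882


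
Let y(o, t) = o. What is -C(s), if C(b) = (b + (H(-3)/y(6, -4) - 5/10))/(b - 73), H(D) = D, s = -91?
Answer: -23/41 ≈ -0.56098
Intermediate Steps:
C(b) = (-1 + b)/(-73 + b) (C(b) = (b + (-3/6 - 5/10))/(b - 73) = (b + (-3*⅙ - 5*⅒))/(-73 + b) = (b + (-½ - ½))/(-73 + b) = (b - 1)/(-73 + b) = (-1 + b)/(-73 + b))
-C(s) = -(-1 - 91)/(-73 - 91) = -(-92)/(-164) = -(-1)*(-92)/164 = -1*23/41 = -23/41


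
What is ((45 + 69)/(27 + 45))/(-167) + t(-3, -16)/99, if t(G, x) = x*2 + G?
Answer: -24007/66132 ≈ -0.36302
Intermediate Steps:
t(G, x) = G + 2*x (t(G, x) = 2*x + G = G + 2*x)
((45 + 69)/(27 + 45))/(-167) + t(-3, -16)/99 = ((45 + 69)/(27 + 45))/(-167) + (-3 + 2*(-16))/99 = (114/72)*(-1/167) + (-3 - 32)*(1/99) = (114*(1/72))*(-1/167) - 35*1/99 = (19/12)*(-1/167) - 35/99 = -19/2004 - 35/99 = -24007/66132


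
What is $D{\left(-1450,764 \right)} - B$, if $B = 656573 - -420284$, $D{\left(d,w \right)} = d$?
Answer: $-1078307$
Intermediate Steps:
$B = 1076857$ ($B = 656573 + 420284 = 1076857$)
$D{\left(-1450,764 \right)} - B = -1450 - 1076857 = -1078307$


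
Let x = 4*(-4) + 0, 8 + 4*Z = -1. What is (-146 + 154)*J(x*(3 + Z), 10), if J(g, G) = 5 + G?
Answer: 120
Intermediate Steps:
Z = -9/4 (Z = -2 + (1/4)*(-1) = -2 - 1/4 = -9/4 ≈ -2.2500)
x = -16 (x = -16 + 0 = -16)
(-146 + 154)*J(x*(3 + Z), 10) = (-146 + 154)*(5 + 10) = 8*15 = 120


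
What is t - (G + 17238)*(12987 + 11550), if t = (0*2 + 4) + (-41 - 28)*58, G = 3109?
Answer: -499258337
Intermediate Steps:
t = -3998 (t = (0 + 4) - 69*58 = 4 - 4002 = -3998)
t - (G + 17238)*(12987 + 11550) = -3998 - (3109 + 17238)*(12987 + 11550) = -3998 - 20347*24537 = -3998 - 1*499254339 = -3998 - 499254339 = -499258337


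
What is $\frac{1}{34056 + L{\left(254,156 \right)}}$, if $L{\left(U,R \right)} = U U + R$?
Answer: $\frac{1}{98728} \approx 1.0129 \cdot 10^{-5}$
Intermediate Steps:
$L{\left(U,R \right)} = R + U^{2}$ ($L{\left(U,R \right)} = U^{2} + R = R + U^{2}$)
$\frac{1}{34056 + L{\left(254,156 \right)}} = \frac{1}{34056 + \left(156 + 254^{2}\right)} = \frac{1}{34056 + \left(156 + 64516\right)} = \frac{1}{34056 + 64672} = \frac{1}{98728}$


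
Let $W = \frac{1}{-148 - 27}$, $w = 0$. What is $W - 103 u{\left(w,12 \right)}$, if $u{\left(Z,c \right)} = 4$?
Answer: $- \frac{72101}{175} \approx -412.01$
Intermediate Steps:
$W = - \frac{1}{175}$ ($W = \frac{1}{-175} = - \frac{1}{175} \approx -0.0057143$)
$W - 103 u{\left(w,12 \right)} = - \frac{1}{175} - 412 = - \frac{72101}{175}$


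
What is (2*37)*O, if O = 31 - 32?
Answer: -74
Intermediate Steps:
O = -1
(2*37)*O = (2*37)*(-1) = 74*(-1) = -74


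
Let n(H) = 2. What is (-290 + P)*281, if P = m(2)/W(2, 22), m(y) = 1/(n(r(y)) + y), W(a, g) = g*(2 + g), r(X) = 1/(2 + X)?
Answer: -172106599/2112 ≈ -81490.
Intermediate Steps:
m(y) = 1/(2 + y)
P = 1/2112 (P = 1/((2 + 2)*((22*(2 + 22)))) = 1/(4*((22*24))) = (¼)/528 = (¼)*(1/528) = 1/2112 ≈ 0.00047348)
(-290 + P)*281 = (-290 + 1/2112)*281 = -612479/2112*281 = -172106599/2112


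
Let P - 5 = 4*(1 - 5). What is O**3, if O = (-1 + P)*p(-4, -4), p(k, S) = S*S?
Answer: -7077888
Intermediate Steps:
p(k, S) = S**2
P = -11 (P = 5 + 4*(1 - 5) = 5 + 4*(-4) = 5 - 16 = -11)
O = -192 (O = (-1 - 11)*(-4)**2 = -12*16 = -192)
O**3 = (-192)**3 = -7077888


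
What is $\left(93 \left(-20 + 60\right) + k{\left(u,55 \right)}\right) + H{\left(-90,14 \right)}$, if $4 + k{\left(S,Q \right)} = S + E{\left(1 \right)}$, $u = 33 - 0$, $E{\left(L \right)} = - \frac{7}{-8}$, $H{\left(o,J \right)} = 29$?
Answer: $\frac{30231}{8} \approx 3778.9$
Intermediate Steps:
$E{\left(L \right)} = \frac{7}{8}$ ($E{\left(L \right)} = \left(-7\right) \left(- \frac{1}{8}\right) = \frac{7}{8}$)
$u = 33$ ($u = 33 + 0 = 33$)
$k{\left(S,Q \right)} = - \frac{25}{8} + S$ ($k{\left(S,Q \right)} = -4 + \left(S + \frac{7}{8}\right) = -4 + \left(\frac{7}{8} + S\right) = - \frac{25}{8} + S$)
$\left(93 \left(-20 + 60\right) + k{\left(u,55 \right)}\right) + H{\left(-90,14 \right)} = \left(93 \left(-20 + 60\right) + \left(- \frac{25}{8} + 33\right)\right) + 29 = \left(93 \cdot 40 + \frac{239}{8}\right) + 29 = \left(3720 + \frac{239}{8}\right) + 29 = \frac{29999}{8} + 29 = \frac{30231}{8}$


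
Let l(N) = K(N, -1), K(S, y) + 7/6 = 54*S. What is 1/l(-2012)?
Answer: -6/651895 ≈ -9.2039e-6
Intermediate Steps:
K(S, y) = -7/6 + 54*S
l(N) = -7/6 + 54*N
1/l(-2012) = 1/(-7/6 + 54*(-2012)) = 1/(-7/6 - 108648) = 1/(-651895/6) = -6/651895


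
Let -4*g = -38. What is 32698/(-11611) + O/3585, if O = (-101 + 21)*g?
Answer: -25209338/8325087 ≈ -3.0281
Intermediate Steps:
g = 19/2 (g = -1/4*(-38) = 19/2 ≈ 9.5000)
O = -760 (O = (-101 + 21)*(19/2) = -80*19/2 = -760)
32698/(-11611) + O/3585 = 32698/(-11611) - 760/3585 = 32698*(-1/11611) - 760*1/3585 = -32698/11611 - 152/717 = -25209338/8325087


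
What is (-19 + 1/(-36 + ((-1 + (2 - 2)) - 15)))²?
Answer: 978121/2704 ≈ 361.73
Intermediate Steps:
(-19 + 1/(-36 + ((-1 + (2 - 2)) - 15)))² = (-19 + 1/(-36 + ((-1 + 0) - 15)))² = (-19 + 1/(-36 + (-1 - 15)))² = (-19 + 1/(-36 - 16))² = (-19 + 1/(-52))² = (-19 - 1/52)² = (-989/52)² = 978121/2704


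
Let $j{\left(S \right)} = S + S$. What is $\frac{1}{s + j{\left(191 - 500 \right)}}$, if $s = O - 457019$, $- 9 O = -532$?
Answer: $- \frac{9}{4118201} \approx -2.1854 \cdot 10^{-6}$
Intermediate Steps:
$O = \frac{532}{9}$ ($O = \left(- \frac{1}{9}\right) \left(-532\right) = \frac{532}{9} \approx 59.111$)
$j{\left(S \right)} = 2 S$
$s = - \frac{4112639}{9}$ ($s = \frac{532}{9} - 457019 = - \frac{4112639}{9} \approx -4.5696 \cdot 10^{5}$)
$\frac{1}{s + j{\left(191 - 500 \right)}} = \frac{1}{- \frac{4112639}{9} + 2 \left(191 - 500\right)} = \frac{1}{- \frac{4112639}{9} + 2 \left(-309\right)} = \frac{1}{- \frac{4112639}{9} - 618} = \frac{1}{- \frac{4118201}{9}} = - \frac{9}{4118201}$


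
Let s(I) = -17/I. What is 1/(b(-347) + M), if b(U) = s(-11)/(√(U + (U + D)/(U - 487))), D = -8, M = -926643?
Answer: -10802866796843/10010400897227068391 + 187*I*√241061862/30031202691681205173 ≈ -1.0792e-6 + 9.6679e-14*I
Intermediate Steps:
b(U) = 17/(11*√(U + (-8 + U)/(-487 + U))) (b(U) = (-17/(-11))/(√(U + (U - 8)/(U - 487))) = (-17*(-1/11))/(√(U + (-8 + U)/(-487 + U))) = 17/(11*(√(U + (-8 + U)/(-487 + U)))) = 17/(11*√(U + (-8 + U)/(-487 + U))))
1/(b(-347) + M) = 1/(17/(11*√((-8 - 347 - 347*(-487 - 347))/(-487 - 347))) - 926643) = 1/(17/(11*√((-8 - 347 - 347*(-834))/(-834))) - 926643) = 1/(17/(11*√(-(-8 - 347 + 289398)/834)) - 926643) = 1/(17/(11*√(-1/834*289043)) - 926643) = 1/(17/(11*√(-289043/834)) - 926643) = 1/(17*(-I*√241061862/289043)/11 - 926643) = 1/(-17*I*√241061862/3179473 - 926643) = 1/(-926643 - 17*I*√241061862/3179473)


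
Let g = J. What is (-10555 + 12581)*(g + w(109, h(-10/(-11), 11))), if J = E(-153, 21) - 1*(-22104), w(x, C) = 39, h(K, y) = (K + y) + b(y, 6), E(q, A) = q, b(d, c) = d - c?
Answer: 44551740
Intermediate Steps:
h(K, y) = -6 + K + 2*y (h(K, y) = (K + y) + (y - 1*6) = (K + y) + (y - 6) = (K + y) + (-6 + y) = -6 + K + 2*y)
J = 21951 (J = -153 - 1*(-22104) = -153 + 22104 = 21951)
g = 21951
(-10555 + 12581)*(g + w(109, h(-10/(-11), 11))) = (-10555 + 12581)*(21951 + 39) = 2026*21990 = 44551740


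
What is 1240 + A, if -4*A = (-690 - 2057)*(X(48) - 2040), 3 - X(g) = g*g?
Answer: -11919767/4 ≈ -2.9799e+6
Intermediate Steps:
X(g) = 3 - g**2 (X(g) = 3 - g*g = 3 - g**2)
A = -11924727/4 (A = -(-690 - 2057)*((3 - 1*48**2) - 2040)/4 = -(-2747)*((3 - 1*2304) - 2040)/4 = -(-2747)*((3 - 2304) - 2040)/4 = -(-2747)*(-2301 - 2040)/4 = -(-2747)*(-4341)/4 = -1/4*11924727 = -11924727/4 ≈ -2.9812e+6)
1240 + A = 1240 - 11924727/4 = -11919767/4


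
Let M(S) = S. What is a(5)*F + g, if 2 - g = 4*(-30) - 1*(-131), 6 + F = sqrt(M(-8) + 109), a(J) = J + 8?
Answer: -87 + 13*sqrt(101) ≈ 43.648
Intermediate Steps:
a(J) = 8 + J
F = -6 + sqrt(101) (F = -6 + sqrt(-8 + 109) = -6 + sqrt(101) ≈ 4.0499)
g = -9 (g = 2 - (4*(-30) - 1*(-131)) = 2 - (-120 + 131) = 2 - 1*11 = 2 - 11 = -9)
a(5)*F + g = (8 + 5)*(-6 + sqrt(101)) - 9 = 13*(-6 + sqrt(101)) - 9 = (-78 + 13*sqrt(101)) - 9 = -87 + 13*sqrt(101)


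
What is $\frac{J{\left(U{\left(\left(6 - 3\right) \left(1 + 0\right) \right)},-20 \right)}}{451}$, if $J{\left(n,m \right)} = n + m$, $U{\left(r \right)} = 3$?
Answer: $- \frac{17}{451} \approx -0.037694$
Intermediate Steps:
$J{\left(n,m \right)} = m + n$
$\frac{J{\left(U{\left(\left(6 - 3\right) \left(1 + 0\right) \right)},-20 \right)}}{451} = \frac{-20 + 3}{451} = \left(-17\right) \frac{1}{451} = - \frac{17}{451}$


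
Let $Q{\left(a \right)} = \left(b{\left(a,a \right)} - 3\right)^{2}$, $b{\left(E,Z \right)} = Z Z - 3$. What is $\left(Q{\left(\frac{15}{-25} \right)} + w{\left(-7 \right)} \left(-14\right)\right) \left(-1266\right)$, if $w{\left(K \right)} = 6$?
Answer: $\frac{41295654}{625} \approx 66073.0$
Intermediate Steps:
$b{\left(E,Z \right)} = -3 + Z^{2}$ ($b{\left(E,Z \right)} = Z^{2} - 3 = -3 + Z^{2}$)
$Q{\left(a \right)} = \left(-6 + a^{2}\right)^{2}$ ($Q{\left(a \right)} = \left(\left(-3 + a^{2}\right) - 3\right)^{2} = \left(-6 + a^{2}\right)^{2}$)
$\left(Q{\left(\frac{15}{-25} \right)} + w{\left(-7 \right)} \left(-14\right)\right) \left(-1266\right) = \left(\left(-6 + \left(\frac{15}{-25}\right)^{2}\right)^{2} + 6 \left(-14\right)\right) \left(-1266\right) = \left(\left(-6 + \left(15 \left(- \frac{1}{25}\right)\right)^{2}\right)^{2} - 84\right) \left(-1266\right) = \left(\left(-6 + \left(- \frac{3}{5}\right)^{2}\right)^{2} - 84\right) \left(-1266\right) = \left(\left(-6 + \frac{9}{25}\right)^{2} - 84\right) \left(-1266\right) = \left(\left(- \frac{141}{25}\right)^{2} - 84\right) \left(-1266\right) = \left(\frac{19881}{625} - 84\right) \left(-1266\right) = \left(- \frac{32619}{625}\right) \left(-1266\right) = \frac{41295654}{625}$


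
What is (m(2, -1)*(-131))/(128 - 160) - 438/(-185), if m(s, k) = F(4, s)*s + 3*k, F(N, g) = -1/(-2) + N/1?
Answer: 79713/2960 ≈ 26.930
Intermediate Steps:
F(N, g) = ½ + N (F(N, g) = -1*(-½) + N*1 = ½ + N)
m(s, k) = 3*k + 9*s/2 (m(s, k) = (½ + 4)*s + 3*k = 9*s/2 + 3*k = 3*k + 9*s/2)
(m(2, -1)*(-131))/(128 - 160) - 438/(-185) = ((3*(-1) + (9/2)*2)*(-131))/(128 - 160) - 438/(-185) = ((-3 + 9)*(-131))/(-32) - 438*(-1/185) = (6*(-131))*(-1/32) + 438/185 = -786*(-1/32) + 438/185 = 393/16 + 438/185 = 79713/2960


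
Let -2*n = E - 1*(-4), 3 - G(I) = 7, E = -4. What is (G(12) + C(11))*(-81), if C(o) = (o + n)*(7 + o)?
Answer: -15714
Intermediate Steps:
G(I) = -4 (G(I) = 3 - 1*7 = 3 - 7 = -4)
n = 0 (n = -(-4 - 1*(-4))/2 = -(-4 + 4)/2 = -1/2*0 = 0)
C(o) = o*(7 + o) (C(o) = (o + 0)*(7 + o) = o*(7 + o))
(G(12) + C(11))*(-81) = (-4 + 11*(7 + 11))*(-81) = (-4 + 11*18)*(-81) = (-4 + 198)*(-81) = 194*(-81) = -15714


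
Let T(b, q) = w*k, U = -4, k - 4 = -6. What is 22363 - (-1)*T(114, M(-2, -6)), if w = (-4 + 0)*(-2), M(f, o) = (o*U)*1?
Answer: 22347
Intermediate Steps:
k = -2 (k = 4 - 6 = -2)
M(f, o) = -4*o (M(f, o) = (o*(-4))*1 = -4*o*1 = -4*o)
w = 8 (w = -4*(-2) = 8)
T(b, q) = -16 (T(b, q) = 8*(-2) = -16)
22363 - (-1)*T(114, M(-2, -6)) = 22363 - (-1)*(-16) = 22363 - 1*16 = 22363 - 16 = 22347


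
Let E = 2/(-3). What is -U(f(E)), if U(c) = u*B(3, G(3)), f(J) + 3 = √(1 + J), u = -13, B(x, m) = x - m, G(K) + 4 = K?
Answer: 52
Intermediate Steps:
G(K) = -4 + K
E = -⅔ (E = 2*(-⅓) = -⅔ ≈ -0.66667)
f(J) = -3 + √(1 + J)
U(c) = -52 (U(c) = -13*(3 - (-4 + 3)) = -13*(3 - 1*(-1)) = -13*(3 + 1) = -13*4 = -52)
-U(f(E)) = -1*(-52) = 52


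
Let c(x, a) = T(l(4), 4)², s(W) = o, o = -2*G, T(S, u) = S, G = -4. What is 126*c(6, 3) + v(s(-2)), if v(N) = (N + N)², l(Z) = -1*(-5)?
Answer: 3406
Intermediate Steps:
l(Z) = 5
o = 8 (o = -2*(-4) = 8)
s(W) = 8
c(x, a) = 25 (c(x, a) = 5² = 25)
v(N) = 4*N² (v(N) = (2*N)² = 4*N²)
126*c(6, 3) + v(s(-2)) = 126*25 + 4*8² = 3150 + 4*64 = 3150 + 256 = 3406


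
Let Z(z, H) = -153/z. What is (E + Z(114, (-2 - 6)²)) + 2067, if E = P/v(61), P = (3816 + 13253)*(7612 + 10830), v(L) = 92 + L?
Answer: 11973896659/5814 ≈ 2.0595e+6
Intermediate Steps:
P = 314786498 (P = 17069*18442 = 314786498)
E = 314786498/153 (E = 314786498/(92 + 61) = 314786498/153 ≈ 2.0574e+6)
(E + Z(114, (-2 - 6)²)) + 2067 = (314786498/153 - 153/114) + 2067 = (314786498/153 - 153*1/114) + 2067 = (314786498/153 - 51/38) + 2067 = 11961879121/5814 + 2067 = 11973896659/5814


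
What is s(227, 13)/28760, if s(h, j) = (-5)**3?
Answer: -25/5752 ≈ -0.0043463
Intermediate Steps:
s(h, j) = -125
s(227, 13)/28760 = -125/28760 = -125*1/28760 = -25/5752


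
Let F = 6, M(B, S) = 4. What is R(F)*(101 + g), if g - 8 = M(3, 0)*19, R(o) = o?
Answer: 1110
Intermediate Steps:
g = 84 (g = 8 + 4*19 = 8 + 76 = 84)
R(F)*(101 + g) = 6*(101 + 84) = 6*185 = 1110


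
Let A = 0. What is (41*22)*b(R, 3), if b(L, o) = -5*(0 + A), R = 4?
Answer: 0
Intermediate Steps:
b(L, o) = 0 (b(L, o) = -5*(0 + 0) = -5*0 = 0)
(41*22)*b(R, 3) = (41*22)*0 = 902*0 = 0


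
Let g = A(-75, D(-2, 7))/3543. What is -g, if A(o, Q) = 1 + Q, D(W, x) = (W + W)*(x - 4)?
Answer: 11/3543 ≈ 0.0031047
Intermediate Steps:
D(W, x) = 2*W*(-4 + x) (D(W, x) = (2*W)*(-4 + x) = 2*W*(-4 + x))
g = -11/3543 (g = (1 + 2*(-2)*(-4 + 7))/3543 = (1 + 2*(-2)*3)*(1/3543) = (1 - 12)*(1/3543) = -11*1/3543 = -11/3543 ≈ -0.0031047)
-g = -1*(-11/3543) = 11/3543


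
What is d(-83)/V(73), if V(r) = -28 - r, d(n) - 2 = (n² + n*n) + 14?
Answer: -13794/101 ≈ -136.57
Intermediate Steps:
d(n) = 16 + 2*n² (d(n) = 2 + ((n² + n*n) + 14) = 2 + ((n² + n²) + 14) = 2 + (2*n² + 14) = 2 + (14 + 2*n²) = 16 + 2*n²)
d(-83)/V(73) = (16 + 2*(-83)²)/(-28 - 1*73) = (16 + 2*6889)/(-28 - 73) = (16 + 13778)/(-101) = 13794*(-1/101) = -13794/101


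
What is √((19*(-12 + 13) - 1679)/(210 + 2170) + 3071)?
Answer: √43478554/119 ≈ 55.410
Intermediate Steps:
√((19*(-12 + 13) - 1679)/(210 + 2170) + 3071) = √((19*1 - 1679)/2380 + 3071) = √((19 - 1679)*(1/2380) + 3071) = √(-1660*1/2380 + 3071) = √(-83/119 + 3071) = √(365366/119) = √43478554/119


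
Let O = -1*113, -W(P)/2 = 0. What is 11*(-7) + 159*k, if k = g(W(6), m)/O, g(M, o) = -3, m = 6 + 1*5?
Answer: -8224/113 ≈ -72.779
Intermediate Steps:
W(P) = 0 (W(P) = -2*0 = 0)
m = 11 (m = 6 + 5 = 11)
O = -113
k = 3/113 (k = -3/(-113) = -3*(-1/113) = 3/113 ≈ 0.026549)
11*(-7) + 159*k = 11*(-7) + 159*(3/113) = -77 + 477/113 = -8224/113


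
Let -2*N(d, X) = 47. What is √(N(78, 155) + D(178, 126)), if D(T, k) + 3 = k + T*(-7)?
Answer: I*√4586/2 ≈ 33.86*I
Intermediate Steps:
D(T, k) = -3 + k - 7*T (D(T, k) = -3 + (k + T*(-7)) = -3 + (k - 7*T) = -3 + k - 7*T)
N(d, X) = -47/2 (N(d, X) = -½*47 = -47/2)
√(N(78, 155) + D(178, 126)) = √(-47/2 + (-3 + 126 - 7*178)) = √(-47/2 + (-3 + 126 - 1246)) = √(-47/2 - 1123) = √(-2293/2) = I*√4586/2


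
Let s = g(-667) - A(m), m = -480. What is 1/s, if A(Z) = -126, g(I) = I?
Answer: -1/541 ≈ -0.0018484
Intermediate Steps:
s = -541 (s = -667 - 1*(-126) = -667 + 126 = -541)
1/s = 1/(-541) = -1/541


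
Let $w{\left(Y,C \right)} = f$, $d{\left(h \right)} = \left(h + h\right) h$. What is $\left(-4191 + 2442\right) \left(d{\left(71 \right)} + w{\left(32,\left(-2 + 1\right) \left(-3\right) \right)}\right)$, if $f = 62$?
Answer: $-17741856$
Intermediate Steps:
$d{\left(h \right)} = 2 h^{2}$ ($d{\left(h \right)} = 2 h h = 2 h^{2}$)
$w{\left(Y,C \right)} = 62$
$\left(-4191 + 2442\right) \left(d{\left(71 \right)} + w{\left(32,\left(-2 + 1\right) \left(-3\right) \right)}\right) = \left(-4191 + 2442\right) \left(2 \cdot 71^{2} + 62\right) = - 1749 \left(2 \cdot 5041 + 62\right) = - 1749 \left(10082 + 62\right) = \left(-1749\right) 10144 = -17741856$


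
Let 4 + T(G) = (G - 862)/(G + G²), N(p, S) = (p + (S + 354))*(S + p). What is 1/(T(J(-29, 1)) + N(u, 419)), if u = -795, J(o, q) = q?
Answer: 2/15675 ≈ 0.00012759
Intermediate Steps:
N(p, S) = (S + p)*(354 + S + p) (N(p, S) = (p + (354 + S))*(S + p) = (354 + S + p)*(S + p) = (S + p)*(354 + S + p))
T(G) = -4 + (-862 + G)/(G + G²) (T(G) = -4 + (G - 862)/(G + G²) = -4 + (-862 + G)/(G + G²))
1/(T(J(-29, 1)) + N(u, 419)) = 1/((-862 - 4*1² - 3*1)/(1*(1 + 1)) + (419² + (-795)² + 354*419 + 354*(-795) + 2*419*(-795))) = 1/(1*(-862 - 4*1 - 3)/2 + (175561 + 632025 + 148326 - 281430 - 666210)) = 1/(1*(½)*(-862 - 4 - 3) + 8272) = 1/(1*(½)*(-869) + 8272) = 1/(-869/2 + 8272) = 1/(15675/2) = 2/15675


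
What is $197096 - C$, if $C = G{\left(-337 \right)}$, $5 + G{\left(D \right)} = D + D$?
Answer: $197775$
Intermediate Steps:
$G{\left(D \right)} = -5 + 2 D$ ($G{\left(D \right)} = -5 + \left(D + D\right) = -5 + 2 D$)
$C = -679$ ($C = -5 + 2 \left(-337\right) = -5 - 674 = -679$)
$197096 - C = 197096 - -679 = 197096 + 679 = 197775$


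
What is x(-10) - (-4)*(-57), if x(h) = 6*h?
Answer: -288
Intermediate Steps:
x(-10) - (-4)*(-57) = 6*(-10) - (-4)*(-57) = -60 - 1*228 = -60 - 228 = -288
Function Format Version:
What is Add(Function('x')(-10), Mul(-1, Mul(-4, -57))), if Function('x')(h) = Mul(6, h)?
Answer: -288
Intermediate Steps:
Add(Function('x')(-10), Mul(-1, Mul(-4, -57))) = Add(Mul(6, -10), Mul(-1, Mul(-4, -57))) = Add(-60, Mul(-1, 228)) = Add(-60, -228) = -288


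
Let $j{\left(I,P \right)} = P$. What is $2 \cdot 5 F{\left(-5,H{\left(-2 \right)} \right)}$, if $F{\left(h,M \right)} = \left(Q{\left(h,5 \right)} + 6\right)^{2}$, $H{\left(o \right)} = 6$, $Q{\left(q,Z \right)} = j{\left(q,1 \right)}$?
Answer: $490$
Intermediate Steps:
$Q{\left(q,Z \right)} = 1$
$F{\left(h,M \right)} = 49$ ($F{\left(h,M \right)} = \left(1 + 6\right)^{2} = 7^{2} = 49$)
$2 \cdot 5 F{\left(-5,H{\left(-2 \right)} \right)} = 2 \cdot 5 \cdot 49 = 10 \cdot 49 = 490$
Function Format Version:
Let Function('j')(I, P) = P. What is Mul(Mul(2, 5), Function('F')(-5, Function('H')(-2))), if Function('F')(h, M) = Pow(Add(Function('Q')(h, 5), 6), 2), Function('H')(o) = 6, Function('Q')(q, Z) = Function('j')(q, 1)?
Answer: 490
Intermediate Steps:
Function('Q')(q, Z) = 1
Function('F')(h, M) = 49 (Function('F')(h, M) = Pow(Add(1, 6), 2) = Pow(7, 2) = 49)
Mul(Mul(2, 5), Function('F')(-5, Function('H')(-2))) = Mul(Mul(2, 5), 49) = Mul(10, 49) = 490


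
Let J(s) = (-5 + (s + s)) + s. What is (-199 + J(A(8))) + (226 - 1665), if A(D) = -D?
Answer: -1667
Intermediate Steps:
J(s) = -5 + 3*s (J(s) = (-5 + 2*s) + s = -5 + 3*s)
(-199 + J(A(8))) + (226 - 1665) = (-199 + (-5 + 3*(-1*8))) + (226 - 1665) = (-199 + (-5 + 3*(-8))) - 1439 = (-199 + (-5 - 24)) - 1439 = (-199 - 29) - 1439 = -228 - 1439 = -1667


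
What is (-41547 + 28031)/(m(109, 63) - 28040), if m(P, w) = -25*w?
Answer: 13516/29615 ≈ 0.45639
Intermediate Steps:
(-41547 + 28031)/(m(109, 63) - 28040) = (-41547 + 28031)/(-25*63 - 28040) = -13516/(-1575 - 28040) = -13516/(-29615) = -13516*(-1/29615) = 13516/29615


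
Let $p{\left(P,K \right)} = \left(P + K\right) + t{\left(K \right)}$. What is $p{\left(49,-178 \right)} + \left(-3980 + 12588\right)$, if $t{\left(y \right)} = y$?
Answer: $8301$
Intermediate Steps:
$p{\left(P,K \right)} = P + 2 K$ ($p{\left(P,K \right)} = \left(P + K\right) + K = \left(K + P\right) + K = P + 2 K$)
$p{\left(49,-178 \right)} + \left(-3980 + 12588\right) = \left(49 + 2 \left(-178\right)\right) + \left(-3980 + 12588\right) = \left(49 - 356\right) + 8608 = -307 + 8608 = 8301$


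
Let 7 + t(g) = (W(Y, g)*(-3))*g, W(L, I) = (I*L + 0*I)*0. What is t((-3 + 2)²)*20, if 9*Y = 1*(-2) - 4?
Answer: -140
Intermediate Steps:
Y = -⅔ (Y = (1*(-2) - 4)/9 = (-2 - 4)/9 = (⅑)*(-6) = -⅔ ≈ -0.66667)
W(L, I) = 0 (W(L, I) = (I*L + 0)*0 = (I*L)*0 = 0)
t(g) = -7 (t(g) = -7 + (0*(-3))*g = -7 + 0*g = -7 + 0 = -7)
t((-3 + 2)²)*20 = -7*20 = -140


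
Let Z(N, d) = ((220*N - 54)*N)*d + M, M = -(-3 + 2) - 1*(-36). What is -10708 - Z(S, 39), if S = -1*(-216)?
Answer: -399864329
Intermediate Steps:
S = 216
M = 37 (M = -1*(-1) + 36 = 1 + 36 = 37)
Z(N, d) = 37 + N*d*(-54 + 220*N) (Z(N, d) = ((220*N - 54)*N)*d + 37 = ((-54 + 220*N)*N)*d + 37 = (N*(-54 + 220*N))*d + 37 = N*d*(-54 + 220*N) + 37 = 37 + N*d*(-54 + 220*N))
-10708 - Z(S, 39) = -10708 - (37 - 54*216*39 + 220*39*216²) = -10708 - (37 - 454896 + 220*39*46656) = -10708 - (37 - 454896 + 400308480) = -10708 - 1*399853621 = -10708 - 399853621 = -399864329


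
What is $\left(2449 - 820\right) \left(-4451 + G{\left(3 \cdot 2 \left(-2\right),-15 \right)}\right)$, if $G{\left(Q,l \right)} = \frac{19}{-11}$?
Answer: $- \frac{79788420}{11} \approx -7.2535 \cdot 10^{6}$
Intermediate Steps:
$G{\left(Q,l \right)} = - \frac{19}{11}$ ($G{\left(Q,l \right)} = 19 \left(- \frac{1}{11}\right) = - \frac{19}{11}$)
$\left(2449 - 820\right) \left(-4451 + G{\left(3 \cdot 2 \left(-2\right),-15 \right)}\right) = \left(2449 - 820\right) \left(-4451 - \frac{19}{11}\right) = 1629 \left(- \frac{48980}{11}\right) = - \frac{79788420}{11}$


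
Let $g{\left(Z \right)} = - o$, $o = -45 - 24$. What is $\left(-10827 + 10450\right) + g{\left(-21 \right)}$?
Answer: $-308$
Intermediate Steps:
$o = -69$
$g{\left(Z \right)} = 69$ ($g{\left(Z \right)} = \left(-1\right) \left(-69\right) = 69$)
$\left(-10827 + 10450\right) + g{\left(-21 \right)} = \left(-10827 + 10450\right) + 69 = -377 + 69 = -308$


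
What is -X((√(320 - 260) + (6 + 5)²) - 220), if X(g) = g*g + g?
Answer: -9762 + 394*√15 ≈ -8236.0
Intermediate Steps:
X(g) = g + g² (X(g) = g² + g = g + g²)
-X((√(320 - 260) + (6 + 5)²) - 220) = -((√(320 - 260) + (6 + 5)²) - 220)*(1 + ((√(320 - 260) + (6 + 5)²) - 220)) = -((√60 + 11²) - 220)*(1 + ((√60 + 11²) - 220)) = -((2*√15 + 121) - 220)*(1 + ((2*√15 + 121) - 220)) = -((121 + 2*√15) - 220)*(1 + ((121 + 2*√15) - 220)) = -(-99 + 2*√15)*(1 + (-99 + 2*√15)) = -(-99 + 2*√15)*(-98 + 2*√15)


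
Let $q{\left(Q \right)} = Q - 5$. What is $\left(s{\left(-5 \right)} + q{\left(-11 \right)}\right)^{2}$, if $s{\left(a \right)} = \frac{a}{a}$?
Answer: $225$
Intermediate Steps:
$s{\left(a \right)} = 1$
$q{\left(Q \right)} = -5 + Q$
$\left(s{\left(-5 \right)} + q{\left(-11 \right)}\right)^{2} = \left(1 - 16\right)^{2} = \left(-15\right)^{2} = 225$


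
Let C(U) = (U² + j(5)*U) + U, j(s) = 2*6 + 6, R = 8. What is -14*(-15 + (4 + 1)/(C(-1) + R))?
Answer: 217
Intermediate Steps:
j(s) = 18 (j(s) = 12 + 6 = 18)
C(U) = U² + 19*U (C(U) = (U² + 18*U) + U = U² + 19*U)
-14*(-15 + (4 + 1)/(C(-1) + R)) = -14*(-15 + (4 + 1)/(-(19 - 1) + 8)) = -14*(-15 + 5/(-1*18 + 8)) = -14*(-15 + 5/(-18 + 8)) = -14*(-15 + 5/(-10)) = -14*(-15 + 5*(-⅒)) = -14*(-15 - ½) = -14*(-31/2) = 217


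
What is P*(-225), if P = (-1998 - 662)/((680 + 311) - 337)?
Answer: 99750/109 ≈ 915.14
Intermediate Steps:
P = -1330/327 (P = -2660/(991 - 337) = -2660/654 = -2660*1/654 = -1330/327 ≈ -4.0673)
P*(-225) = -1330/327*(-225) = 99750/109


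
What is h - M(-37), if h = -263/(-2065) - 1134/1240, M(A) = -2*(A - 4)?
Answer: -21198479/256060 ≈ -82.787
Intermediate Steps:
M(A) = 8 - 2*A (M(A) = -2*(-4 + A) = 8 - 2*A)
h = -201559/256060 (h = -263*(-1/2065) - 1134*1/1240 = 263/2065 - 567/620 = -201559/256060 ≈ -0.78716)
h - M(-37) = -201559/256060 - (8 - 2*(-37)) = -201559/256060 - (8 + 74) = -201559/256060 - 1*82 = -201559/256060 - 82 = -21198479/256060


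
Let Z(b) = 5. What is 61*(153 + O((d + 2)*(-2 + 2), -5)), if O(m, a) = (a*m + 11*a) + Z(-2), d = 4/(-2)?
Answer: 6283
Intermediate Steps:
d = -2 (d = 4*(-1/2) = -2)
O(m, a) = 5 + 11*a + a*m (O(m, a) = (a*m + 11*a) + 5 = (11*a + a*m) + 5 = 5 + 11*a + a*m)
61*(153 + O((d + 2)*(-2 + 2), -5)) = 61*(153 + (5 + 11*(-5) - 5*(-2 + 2)*(-2 + 2))) = 61*(153 + (5 - 55 - 0*0)) = 61*(153 + (5 - 55 - 5*0)) = 61*(153 + (5 - 55 + 0)) = 61*(153 - 50) = 61*103 = 6283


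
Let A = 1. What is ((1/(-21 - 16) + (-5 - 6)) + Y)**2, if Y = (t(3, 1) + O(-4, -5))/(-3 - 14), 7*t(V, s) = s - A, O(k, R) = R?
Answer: 45576001/395641 ≈ 115.20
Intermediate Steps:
t(V, s) = -1/7 + s/7 (t(V, s) = (s - 1*1)/7 = (s - 1)/7 = (-1 + s)/7 = -1/7 + s/7)
Y = 5/17 (Y = ((-1/7 + (1/7)*1) - 5)/(-3 - 14) = ((-1/7 + 1/7) - 5)/(-17) = (0 - 5)*(-1/17) = -5*(-1/17) = 5/17 ≈ 0.29412)
((1/(-21 - 16) + (-5 - 6)) + Y)**2 = ((1/(-21 - 16) + (-5 - 6)) + 5/17)**2 = ((1/(-37) - 11) + 5/17)**2 = ((-1/37 - 11) + 5/17)**2 = (-408/37 + 5/17)**2 = (-6751/629)**2 = 45576001/395641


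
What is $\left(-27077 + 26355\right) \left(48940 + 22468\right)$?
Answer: $-51556576$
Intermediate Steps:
$\left(-27077 + 26355\right) \left(48940 + 22468\right) = \left(-722\right) 71408 = -51556576$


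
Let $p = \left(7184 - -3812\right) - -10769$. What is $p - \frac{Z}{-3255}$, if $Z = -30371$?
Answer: $\frac{70814704}{3255} \approx 21756.0$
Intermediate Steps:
$p = 21765$ ($p = \left(7184 + 3812\right) + 10769 = 10996 + 10769 = 21765$)
$p - \frac{Z}{-3255} = 21765 - - \frac{30371}{-3255} = 21765 - \left(-30371\right) \left(- \frac{1}{3255}\right) = 21765 - \frac{30371}{3255} = \frac{70814704}{3255}$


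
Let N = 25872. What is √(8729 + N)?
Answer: √34601 ≈ 186.01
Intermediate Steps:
√(8729 + N) = √(8729 + 25872) = √34601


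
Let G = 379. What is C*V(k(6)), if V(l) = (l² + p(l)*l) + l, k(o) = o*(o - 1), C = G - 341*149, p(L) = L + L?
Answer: -137673900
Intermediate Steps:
p(L) = 2*L
C = -50430 (C = 379 - 341*149 = 379 - 50809 = -50430)
k(o) = o*(-1 + o)
V(l) = l + 3*l² (V(l) = (l² + (2*l)*l) + l = (l² + 2*l²) + l = 3*l² + l = l + 3*l²)
C*V(k(6)) = -50430*6*(-1 + 6)*(1 + 3*(6*(-1 + 6))) = -50430*6*5*(1 + 3*(6*5)) = -1512900*(1 + 3*30) = -1512900*(1 + 90) = -1512900*91 = -50430*2730 = -137673900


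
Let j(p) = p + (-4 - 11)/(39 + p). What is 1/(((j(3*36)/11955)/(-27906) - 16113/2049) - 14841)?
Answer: -11165134369410/165789559965820001 ≈ -6.7345e-5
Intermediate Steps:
j(p) = p - 15/(39 + p)
1/(((j(3*36)/11955)/(-27906) - 16113/2049) - 14841) = 1/(((((-15 + (3*36)**2 + 39*(3*36))/(39 + 3*36))/11955)/(-27906) - 16113/2049) - 14841) = 1/(((((-15 + 108**2 + 39*108)/(39 + 108))*(1/11955))*(-1/27906) - 16113*1/2049) - 14841) = 1/(((((-15 + 11664 + 4212)/147)*(1/11955))*(-1/27906) - 5371/683) - 14841) = 1/(((((1/147)*15861)*(1/11955))*(-1/27906) - 5371/683) - 14841) = 1/((((5287/49)*(1/11955))*(-1/27906) - 5371/683) - 14841) = 1/(((5287/585795)*(-1/27906) - 5371/683) - 14841) = 1/((-5287/16347195270 - 5371/683) - 14841) = 1/(-87800789406191/11165134369410 - 14841) = 1/(-165789559965820001/11165134369410) = -11165134369410/165789559965820001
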